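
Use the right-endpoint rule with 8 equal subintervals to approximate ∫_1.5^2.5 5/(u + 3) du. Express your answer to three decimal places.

0.991

Δu = (2.5 − 1.5)/8 = 0.125.
Right endpoints: 1.625, 1.75, 1.875, 2, 2.125, 2.25, 2.375, 2.5.
f(1.625) = 40/37, f(1.75) = 20/19, f(1.875) = 40/39, f(2) = 1, f(2.125) = 40/41, f(2.25) = 20/21, f(2.375) = 40/43, f(2.5) = 10/11.
Sum = Δu · [f(1.625) + f(1.75) + f(1.875) + ...].
Sum ≈ 0.991.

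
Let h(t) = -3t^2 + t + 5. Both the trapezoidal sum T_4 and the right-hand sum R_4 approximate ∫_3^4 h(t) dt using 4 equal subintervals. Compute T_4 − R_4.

2.5

T_4 = -28.53125.
R_4 = -31.03125.
T_4 − R_4 = 2.5.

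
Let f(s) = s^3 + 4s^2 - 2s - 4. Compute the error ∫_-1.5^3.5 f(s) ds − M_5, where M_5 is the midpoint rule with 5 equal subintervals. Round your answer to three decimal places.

Exact integral: ∫_-1.5^3.5 f(s) ds ≈ 67.91667.
M_5 = 65.
Error ≈ 67.91667 − 65 ≈ 2.917.

2.917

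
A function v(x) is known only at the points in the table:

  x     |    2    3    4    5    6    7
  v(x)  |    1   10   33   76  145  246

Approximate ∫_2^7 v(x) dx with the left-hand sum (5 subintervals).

Δx = 1.
Sum = 1·[1 + 10 + 33 + 76 + 145] = 265.

265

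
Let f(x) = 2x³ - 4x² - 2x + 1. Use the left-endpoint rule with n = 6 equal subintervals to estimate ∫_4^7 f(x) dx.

569.125

Δx = (7 − 4)/6 = 0.5.
Left endpoints: 4, 4.5, 5, 5.5, 6, 6.5.
f(4) = 57, f(4.5) = 93.25, f(5) = 141, f(5.5) = 201.75, f(6) = 277, f(6.5) = 368.25.
Sum = Δx · [f(4) + f(4.5) + f(5) + ...].
Sum = 569.125.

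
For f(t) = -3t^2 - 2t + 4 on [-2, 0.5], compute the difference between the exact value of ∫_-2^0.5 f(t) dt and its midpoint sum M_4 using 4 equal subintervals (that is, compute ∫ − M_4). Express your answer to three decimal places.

-0.244

Exact integral: ∫_-2^0.5 f(t) dt = 5.625.
M_4 ≈ 5.86914.
Error ≈ 5.625 − 5.86914 ≈ -0.244.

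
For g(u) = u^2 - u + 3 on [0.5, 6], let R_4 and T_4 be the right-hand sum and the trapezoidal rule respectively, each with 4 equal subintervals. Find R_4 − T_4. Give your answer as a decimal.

20.796875

R_4 = 93.11328125.
T_4 = 72.31640625.
R_4 − T_4 = 20.796875.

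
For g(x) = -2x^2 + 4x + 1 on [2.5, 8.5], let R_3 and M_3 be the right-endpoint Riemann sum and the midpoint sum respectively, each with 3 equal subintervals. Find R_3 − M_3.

R_3 = -377.
M_3 = -257.
R_3 − M_3 = -120.

-120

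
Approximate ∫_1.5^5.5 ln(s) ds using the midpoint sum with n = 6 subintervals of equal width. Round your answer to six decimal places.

Δs = (5.5 − 1.5)/6 = 2/3.
Midpoints: 11/6, 2.5, 19/6, 23/6, 4.5, 31/6.
f(11/6) ≈ 0.606136, f(2.5) ≈ 0.916291, f(19/6) ≈ 1.152680, f(23/6) ≈ 1.343735, f(4.5) ≈ 1.504077, f(31/6) ≈ 1.642228.
Sum = Δs · [f(11/6) + f(2.5) + f(19/6) + ...].
Sum ≈ 4.776764.

4.776764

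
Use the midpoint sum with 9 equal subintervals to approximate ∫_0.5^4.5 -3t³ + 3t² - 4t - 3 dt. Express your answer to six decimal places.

-267.216049

Δt = (4.5 − 0.5)/9 = 4/9.
Midpoints: 13/18, 7/6, 29/18, 37/18, 2.5, 53/18, 61/18, 23/6, 77/18.
f(13/18) = -10603/1944, f(7/6) = -601/72, f(29/18) = -27611/1944, f(37/18) = -47827/1944, f(2.5) = -41.125, f(53/18) = -127043/1944, f(61/18) = -192187/1944, f(23/6) = -10313/72, f(77/18) = -388907/1944.
Sum = Δt · [f(13/18) + f(7/6) + f(29/18) + ...].
Sum ≈ -267.216049.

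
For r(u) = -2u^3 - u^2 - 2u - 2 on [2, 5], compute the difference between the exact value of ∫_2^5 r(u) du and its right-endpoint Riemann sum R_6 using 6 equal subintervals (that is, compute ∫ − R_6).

68

Exact integral: ∫_2^5 r(u) du = -370.5.
R_6 = -438.5.
Error = -370.5 − (-438.5) = 68.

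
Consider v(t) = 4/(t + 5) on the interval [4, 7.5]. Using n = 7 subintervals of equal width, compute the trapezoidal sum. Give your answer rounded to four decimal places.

1.3145

Δt = (7.5 − 4)/7 = 0.5.
v(4) = 4/9, v(4.5) = 8/19, v(5) = 0.4, v(5.5) = 8/21, v(6) = 4/11, v(6.5) = 8/23, v(7) = 1/3, v(7.5) = 0.32.
T_7 = (Δt/2)·[v(t_0) + 2v(t_1) + ... + 2v(t_{6}) + v(t_7)].
Sum ≈ 1.3145.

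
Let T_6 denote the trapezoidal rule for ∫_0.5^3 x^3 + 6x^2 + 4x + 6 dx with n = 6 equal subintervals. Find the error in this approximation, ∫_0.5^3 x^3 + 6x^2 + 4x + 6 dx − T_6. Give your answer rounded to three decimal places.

Exact integral: ∫_0.5^3 f(x) dx = 106.484375.
T_6 ≈ 107.29818.
Error ≈ 106.484375 − 107.29818 ≈ -0.814.

-0.814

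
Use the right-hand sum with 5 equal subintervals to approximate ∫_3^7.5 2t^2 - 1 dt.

302.49

Δt = (7.5 − 3)/5 = 0.9.
Right endpoints: 3.9, 4.8, 5.7, 6.6, 7.5.
f(3.9) = 29.42, f(4.8) = 45.08, f(5.7) = 63.98, f(6.6) = 86.12, f(7.5) = 111.5.
Sum = Δt · [f(3.9) + f(4.8) + f(5.7) + f(6.6) + f(7.5)].
Sum = 302.49.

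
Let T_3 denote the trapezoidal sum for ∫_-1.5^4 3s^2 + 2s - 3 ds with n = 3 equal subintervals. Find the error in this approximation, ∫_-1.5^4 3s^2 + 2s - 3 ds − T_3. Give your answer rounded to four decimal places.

Exact integral: ∫_-1.5^4 f(s) ds = 64.625.
T_3 ≈ 73.868056.
Error ≈ 64.625 − 73.868056 ≈ -9.2431.

-9.2431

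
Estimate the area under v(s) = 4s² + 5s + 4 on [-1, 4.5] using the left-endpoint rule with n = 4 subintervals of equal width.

128.046875

Δs = (4.5 − (-1))/4 = 1.375.
Left endpoints: -1, 0.375, 1.75, 3.125.
v(-1) = 3, v(0.375) = 6.4375, v(1.75) = 25, v(3.125) = 58.6875.
Sum = Δs · [v(-1) + v(0.375) + v(1.75) + v(3.125)].
Sum = 128.046875.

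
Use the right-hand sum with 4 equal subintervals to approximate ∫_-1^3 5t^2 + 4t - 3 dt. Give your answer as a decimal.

Δt = (3 − (-1))/4 = 1.
Right endpoints: 0, 1, 2, 3.
f(0) = -3, f(1) = 6, f(2) = 25, f(3) = 54.
Sum = Δt · [f(0) + f(1) + f(2) + f(3)].
Sum = 82.

82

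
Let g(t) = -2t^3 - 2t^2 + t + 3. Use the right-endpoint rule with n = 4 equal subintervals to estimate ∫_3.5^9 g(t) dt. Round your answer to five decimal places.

-4714.63867

Δt = (9 − 3.5)/4 = 1.375.
Right endpoints: 4.875, 6.25, 7.625, 9.
g(4.875) = -271.37109375, g(6.25) = -557.15625, g(7.625) = -992.30078125, g(9) = -1608.
Sum = Δt · [g(4.875) + g(6.25) + g(7.625) + g(9)].
Sum ≈ -4714.63867.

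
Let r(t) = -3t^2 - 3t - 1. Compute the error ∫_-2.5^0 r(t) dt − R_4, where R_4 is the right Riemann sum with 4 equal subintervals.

-3.02734375

Exact integral: ∫_-2.5^0 r(t) dt = -8.75.
R_4 = -5.72265625.
Error = -8.75 − (-5.72265625) = -3.02734375.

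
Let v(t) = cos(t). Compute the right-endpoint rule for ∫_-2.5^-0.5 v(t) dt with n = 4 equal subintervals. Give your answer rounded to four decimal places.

Δt = (-0.5 − (-2.5))/4 = 0.5.
Right endpoints: -2, -1.5, -1, -0.5.
v(-2) ≈ -0.4161, v(-1.5) ≈ 0.0707, v(-1) ≈ 0.5403, v(-0.5) ≈ 0.8776.
Sum = Δt · [v(-2) + v(-1.5) + v(-1) + v(-0.5)].
Sum ≈ 0.5362.

0.5362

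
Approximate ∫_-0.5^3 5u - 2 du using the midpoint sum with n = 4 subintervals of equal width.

Δu = (3 − (-0.5))/4 = 0.875.
Midpoints: -0.0625, 0.8125, 1.6875, 2.5625.
f(-0.0625) = -2.3125, f(0.8125) = 2.0625, f(1.6875) = 6.4375, f(2.5625) = 10.8125.
Sum = Δu · [f(-0.0625) + f(0.8125) + f(1.6875) + f(2.5625)].
Sum = 14.875.

14.875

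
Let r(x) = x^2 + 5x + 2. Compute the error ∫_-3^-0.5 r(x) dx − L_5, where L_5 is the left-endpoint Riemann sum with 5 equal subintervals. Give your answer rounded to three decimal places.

Exact integral: ∫_-3^-0.5 r(x) dx ≈ -7.91667.
L_5 = -8.75.
Error ≈ -7.91667 − (-8.75) ≈ 0.833.

0.833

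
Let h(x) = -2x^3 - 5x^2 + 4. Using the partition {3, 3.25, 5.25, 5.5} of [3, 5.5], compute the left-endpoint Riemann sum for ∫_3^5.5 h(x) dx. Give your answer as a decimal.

-364.4921875

Subinterval widths: 0.25, 2, 0.25.
Left endpoints: 3, 3.25, 5.25.
h(3) = -95, h(3.25) = -117.46875, h(5.25) = -423.21875.
Sum = Σ Δx_i · h(x_i).
Sum = -364.4921875.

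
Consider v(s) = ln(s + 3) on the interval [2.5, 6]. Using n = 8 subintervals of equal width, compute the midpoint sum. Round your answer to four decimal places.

Δs = (6 − 2.5)/8 = 0.4375.
Midpoints: 2.71875, 3.15625, 3.59375, 4.03125, 4.46875, 4.90625, 5.34375, 5.78125.
v(2.71875) ≈ 1.7438, v(3.15625) ≈ 1.8175, v(3.59375) ≈ 1.8861, v(4.03125) ≈ 1.9504, v(4.46875) ≈ 2.0107, v(4.90625) ≈ 2.0677, v(5.34375) ≈ 2.1215, v(5.78125) ≈ 2.1726.
Sum = Δs · [v(2.71875) + v(3.15625) + v(3.59375) + ...].
Sum ≈ 6.8995.

6.8995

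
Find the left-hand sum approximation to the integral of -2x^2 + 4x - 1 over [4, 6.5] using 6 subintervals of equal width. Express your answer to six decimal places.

-81.707176

Δx = (6.5 − 4)/6 = 5/12.
Left endpoints: 4, 53/12, 29/6, 5.25, 17/3, 73/12.
f(4) = -17, f(53/12) = -1609/72, f(29/6) = -511/18, f(5.25) = -35.125, f(17/3) = -383/9, f(73/12) = -3649/72.
Sum = Δx · [f(4) + f(53/12) + f(29/6) + ...].
Sum ≈ -81.707176.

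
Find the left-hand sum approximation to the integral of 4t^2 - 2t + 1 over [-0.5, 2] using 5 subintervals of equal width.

Δt = (2 − (-0.5))/5 = 0.5.
Left endpoints: -0.5, 0, 0.5, 1, 1.5.
f(-0.5) = 3, f(0) = 1, f(0.5) = 1, f(1) = 3, f(1.5) = 7.
Sum = Δt · [f(-0.5) + f(0) + f(0.5) + f(1) + f(1.5)].
Sum = 7.5.

7.5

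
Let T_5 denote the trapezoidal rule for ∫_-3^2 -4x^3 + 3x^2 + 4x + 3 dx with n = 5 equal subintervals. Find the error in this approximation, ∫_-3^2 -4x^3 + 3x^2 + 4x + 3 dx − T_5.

Exact integral: ∫_-3^2 f(x) dx = 105.
T_5 = 112.5.
Error = 105 − 112.5 = -7.5.

-7.5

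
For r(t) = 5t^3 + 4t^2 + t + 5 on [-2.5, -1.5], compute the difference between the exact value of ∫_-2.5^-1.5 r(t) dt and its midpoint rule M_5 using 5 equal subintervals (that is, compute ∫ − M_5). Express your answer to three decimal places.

Exact integral: ∫_-2.5^-1.5 r(t) dt ≈ -23.16667.
M_5 = -23.08.
Error ≈ -23.16667 − (-23.08) ≈ -0.087.

-0.087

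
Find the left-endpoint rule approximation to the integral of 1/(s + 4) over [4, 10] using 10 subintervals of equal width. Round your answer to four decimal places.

0.5760

Δs = (10 − 4)/10 = 0.6.
Left endpoints: 4, 4.6, 5.2, 5.8, 6.4, 7, 7.6, 8.2, 8.8, 9.4.
f(4) = 0.125, f(4.6) = 5/43, f(5.2) = 5/46, f(5.8) = 5/49, f(6.4) = 5/52, f(7) = 1/11, f(7.6) = 5/58, f(8.2) = 5/61, f(8.8) = 0.078125, f(9.4) = 5/67.
Sum = Δs · [f(4) + f(4.6) + f(5.2) + ...].
Sum ≈ 0.5760.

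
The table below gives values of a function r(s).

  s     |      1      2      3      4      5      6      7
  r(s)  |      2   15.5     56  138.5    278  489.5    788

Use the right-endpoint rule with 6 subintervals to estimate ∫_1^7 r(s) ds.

1765.5

Δs = 1.
Sum = 1·[15.5 + 56 + 138.5 + 278 + 489.5 + 788] = 1765.5.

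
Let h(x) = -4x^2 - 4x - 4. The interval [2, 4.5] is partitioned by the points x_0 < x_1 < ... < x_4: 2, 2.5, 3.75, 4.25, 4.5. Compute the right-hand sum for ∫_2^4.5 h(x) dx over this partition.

Subinterval widths: 0.5, 1.25, 0.5, 0.25.
Right endpoints: 2.5, 3.75, 4.25, 4.5.
h(2.5) = -39, h(3.75) = -75.25, h(4.25) = -93.25, h(4.5) = -103.
Sum = Σ Δx_i · h(x_i).
Sum = -185.9375.

-185.9375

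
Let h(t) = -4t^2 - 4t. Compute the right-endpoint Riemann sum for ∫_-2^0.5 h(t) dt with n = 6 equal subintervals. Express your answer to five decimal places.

-2.58102

Δt = (0.5 − (-2))/6 = 5/12.
Right endpoints: -19/12, -7/6, -0.75, -1/3, 1/12, 0.5.
h(-19/12) = -133/36, h(-7/6) = -7/9, h(-0.75) = 0.75, h(-1/3) = 8/9, h(1/12) = -13/36, h(0.5) = -3.
Sum = Δt · [h(-19/12) + h(-7/6) + h(-0.75) + ...].
Sum ≈ -2.58102.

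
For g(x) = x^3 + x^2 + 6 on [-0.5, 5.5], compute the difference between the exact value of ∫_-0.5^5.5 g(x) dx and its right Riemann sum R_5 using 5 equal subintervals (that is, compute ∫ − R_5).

Exact integral: ∫_-0.5^5.5 g(x) dx = 320.25.
R_5 = 450.39.
Error = 320.25 − 450.39 = -130.14.

-130.14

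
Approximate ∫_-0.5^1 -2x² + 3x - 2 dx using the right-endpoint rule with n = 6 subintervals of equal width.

Δx = (1 − (-0.5))/6 = 0.25.
Right endpoints: -0.25, 0, 0.25, 0.5, 0.75, 1.
f(-0.25) = -2.875, f(0) = -2, f(0.25) = -1.375, f(0.5) = -1, f(0.75) = -0.875, f(1) = -1.
Sum = Δx · [f(-0.25) + f(0) + f(0.25) + ...].
Sum = -2.28125.

-2.28125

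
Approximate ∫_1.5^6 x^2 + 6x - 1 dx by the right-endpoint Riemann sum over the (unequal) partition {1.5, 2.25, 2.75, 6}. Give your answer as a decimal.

Subinterval widths: 0.75, 0.5, 3.25.
Right endpoints: 2.25, 2.75, 6.
f(2.25) = 17.5625, f(2.75) = 23.0625, f(6) = 71.
Sum = Σ Δx_i · f(x_i).
Sum = 255.453125.

255.453125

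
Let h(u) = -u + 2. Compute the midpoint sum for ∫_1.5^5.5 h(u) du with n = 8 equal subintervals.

Δu = (5.5 − 1.5)/8 = 0.5.
Midpoints: 1.75, 2.25, 2.75, 3.25, 3.75, 4.25, 4.75, 5.25.
h(1.75) = 0.25, h(2.25) = -0.25, h(2.75) = -0.75, h(3.25) = -1.25, h(3.75) = -1.75, h(4.25) = -2.25, h(4.75) = -2.75, h(5.25) = -3.25.
Sum = Δu · [h(1.75) + h(2.25) + h(2.75) + ...].
Sum = -6.

-6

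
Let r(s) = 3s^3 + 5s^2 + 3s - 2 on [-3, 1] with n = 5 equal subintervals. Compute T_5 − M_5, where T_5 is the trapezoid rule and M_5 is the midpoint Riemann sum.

-2.56

T_5 = -35.04.
M_5 = -32.48.
T_5 − M_5 = -2.56.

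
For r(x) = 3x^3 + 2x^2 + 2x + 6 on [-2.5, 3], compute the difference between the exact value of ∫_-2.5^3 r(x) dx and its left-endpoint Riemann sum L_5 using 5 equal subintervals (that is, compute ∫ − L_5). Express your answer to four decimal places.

Exact integral: ∫_-2.5^3 r(x) dx ≈ 95.619792.
L_5 = 20.9275.
Error ≈ 95.619792 − 20.9275 ≈ 74.6923.

74.6923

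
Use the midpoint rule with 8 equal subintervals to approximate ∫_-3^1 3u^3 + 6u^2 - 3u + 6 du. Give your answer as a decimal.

32.25

Δu = (1 − (-3))/8 = 0.5.
Midpoints: -2.75, -2.25, -1.75, -1.25, -0.75, -0.25, 0.25, 0.75.
f(-2.75) = -2.765625, f(-2.25) = 8.953125, f(-1.75) = 13.546875, f(-1.25) = 13.265625, f(-0.75) = 10.359375, f(-0.25) = 7.078125, f(0.25) = 5.671875, f(0.75) = 8.390625.
Sum = Δu · [f(-2.75) + f(-2.25) + f(-1.75) + ...].
Sum = 32.25.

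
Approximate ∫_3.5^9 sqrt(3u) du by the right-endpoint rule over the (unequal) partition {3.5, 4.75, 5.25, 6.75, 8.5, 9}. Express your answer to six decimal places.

24.888103

Subinterval widths: 1.25, 0.5, 1.5, 1.75, 0.5.
Right endpoints: 4.75, 5.25, 6.75, 8.5, 9.
f(4.75) ≈ 3.774917, f(5.25) ≈ 3.968627, f(6.75) ≈ 4.500000, f(8.5) ≈ 5.049752, f(9) ≈ 5.196152.
Sum = Σ Δu_i · f(u_i).
Sum ≈ 24.888103.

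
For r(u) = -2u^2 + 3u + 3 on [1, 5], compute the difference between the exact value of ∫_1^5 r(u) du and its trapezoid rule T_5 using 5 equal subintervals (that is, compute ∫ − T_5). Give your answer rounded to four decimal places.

0.8533

Exact integral: ∫_1^5 r(u) du ≈ -34.666667.
T_5 = -35.52.
Error ≈ -34.666667 − (-35.52) ≈ 0.8533.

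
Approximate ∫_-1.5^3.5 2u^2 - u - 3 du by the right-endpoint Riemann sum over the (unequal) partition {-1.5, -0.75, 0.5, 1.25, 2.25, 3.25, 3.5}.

Subinterval widths: 0.75, 1.25, 0.75, 1, 1, 0.25.
Right endpoints: -0.75, 0.5, 1.25, 2.25, 3.25, 3.5.
f(-0.75) = -1.125, f(0.5) = -3, f(1.25) = -1.125, f(2.25) = 4.875, f(3.25) = 14.875, f(3.5) = 18.
Sum = Σ Δu_i · f(u_i).
Sum = 18.8125.

18.8125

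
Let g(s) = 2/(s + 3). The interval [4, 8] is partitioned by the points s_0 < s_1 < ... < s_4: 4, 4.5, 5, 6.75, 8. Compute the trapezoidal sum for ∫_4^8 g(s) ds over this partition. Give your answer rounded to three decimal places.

Subinterval widths: 0.5, 0.5, 1.75, 1.25.
g(4) = 2/7, g(4.5) = 4/15, g(5) = 0.25, g(6.75) = 8/39, g(8) = 2/11.
On each subinterval the trapezoid contributes (Δs_i/2)·[g(s_{i-1}) + g(s_i)].
Sum ≈ 0.907.

0.907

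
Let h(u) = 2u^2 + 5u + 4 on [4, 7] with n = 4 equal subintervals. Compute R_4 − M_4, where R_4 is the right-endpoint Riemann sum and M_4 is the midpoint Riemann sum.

31.21875

R_4 = 311.4375.
M_4 = 280.21875.
R_4 − M_4 = 31.21875.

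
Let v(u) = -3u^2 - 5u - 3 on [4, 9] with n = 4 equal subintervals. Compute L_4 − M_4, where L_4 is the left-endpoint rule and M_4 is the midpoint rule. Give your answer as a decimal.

L_4 = -708.90625.
M_4 = -840.546875.
L_4 − M_4 = 131.640625.

131.640625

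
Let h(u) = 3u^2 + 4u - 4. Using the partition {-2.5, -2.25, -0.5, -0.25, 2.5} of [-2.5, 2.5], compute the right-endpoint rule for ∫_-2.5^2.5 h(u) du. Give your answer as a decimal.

58.21875

Subinterval widths: 0.25, 1.75, 0.25, 2.75.
Right endpoints: -2.25, -0.5, -0.25, 2.5.
h(-2.25) = 2.1875, h(-0.5) = -5.25, h(-0.25) = -4.8125, h(2.5) = 24.75.
Sum = Σ Δu_i · h(u_i).
Sum = 58.21875.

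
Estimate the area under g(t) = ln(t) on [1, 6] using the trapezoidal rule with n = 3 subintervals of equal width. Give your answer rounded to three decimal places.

5.572

Δt = (6 − 1)/3 = 5/3.
g(1) ≈ 0.000, g(8/3) ≈ 0.981, g(13/3) ≈ 1.466, g(6) ≈ 1.792.
T_3 = (Δt/2)·[g(t_0) + 2g(t_1) + 2g(t_2) + g(t_3)].
Sum ≈ 5.572.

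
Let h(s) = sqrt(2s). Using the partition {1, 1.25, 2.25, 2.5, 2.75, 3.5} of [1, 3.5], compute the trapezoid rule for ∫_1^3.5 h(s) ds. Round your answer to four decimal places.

5.2146

Subinterval widths: 0.25, 1, 0.25, 0.25, 0.75.
h(1) ≈ 1.4142, h(1.25) ≈ 1.5811, h(2.25) ≈ 2.1213, h(2.5) ≈ 2.2361, h(2.75) ≈ 2.3452, h(3.5) ≈ 2.6458.
On each subinterval the trapezoid contributes (Δs_i/2)·[h(s_{i-1}) + h(s_i)].
Sum ≈ 5.2146.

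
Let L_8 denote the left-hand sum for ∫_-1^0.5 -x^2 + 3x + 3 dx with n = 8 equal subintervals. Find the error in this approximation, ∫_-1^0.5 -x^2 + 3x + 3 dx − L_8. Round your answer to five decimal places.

0.50098

Exact integral: ∫_-1^0.5 f(x) dx = 3.
L_8 ≈ 2.4990234.
Error ≈ 3 − 2.4990234 ≈ 0.50098.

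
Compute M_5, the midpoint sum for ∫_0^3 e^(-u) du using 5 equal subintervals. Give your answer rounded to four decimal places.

Δu = (3 − 0)/5 = 0.6.
Midpoints: 0.3, 0.9, 1.5, 2.1, 2.7.
f(0.3) ≈ 0.7408, f(0.9) ≈ 0.4066, f(1.5) ≈ 0.2231, f(2.1) ≈ 0.1225, f(2.7) ≈ 0.0672.
Sum = Δu · [f(0.3) + f(0.9) + f(1.5) + f(2.1) + f(2.7)].
Sum ≈ 0.9361.

0.9361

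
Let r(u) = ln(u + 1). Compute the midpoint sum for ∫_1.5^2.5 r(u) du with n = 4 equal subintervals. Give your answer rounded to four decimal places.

Δu = (2.5 − 1.5)/4 = 0.25.
Midpoints: 1.625, 1.875, 2.125, 2.375.
r(1.625) ≈ 0.9651, r(1.875) ≈ 1.0561, r(2.125) ≈ 1.1394, r(2.375) ≈ 1.2164.
Sum = Δu · [r(1.625) + r(1.875) + r(2.125) + r(2.375)].
Sum ≈ 1.0942.

1.0942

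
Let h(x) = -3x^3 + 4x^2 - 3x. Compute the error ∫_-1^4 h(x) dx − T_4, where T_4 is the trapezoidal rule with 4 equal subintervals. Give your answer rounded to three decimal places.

12.370

Exact integral: ∫_-1^4 h(x) dx ≈ -127.08333.
T_4 = -139.453125.
Error ≈ -127.08333 − (-139.453125) ≈ 12.370.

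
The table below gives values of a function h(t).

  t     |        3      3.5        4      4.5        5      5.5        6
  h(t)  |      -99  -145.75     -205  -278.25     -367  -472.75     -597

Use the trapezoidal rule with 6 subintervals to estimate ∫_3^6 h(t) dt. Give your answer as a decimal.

Δt = 0.5.
T_6 = (0.5/2)·[(-99) + 2·(-145.75) + 2·(-205) + 2·(-278.25) + 2·(-367) + 2·(-472.75) + (-597)] = -908.375.

-908.375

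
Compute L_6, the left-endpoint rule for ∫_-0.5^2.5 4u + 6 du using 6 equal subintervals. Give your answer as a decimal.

27

Δu = (2.5 − (-0.5))/6 = 0.5.
Left endpoints: -0.5, 0, 0.5, 1, 1.5, 2.
f(-0.5) = 4, f(0) = 6, f(0.5) = 8, f(1) = 10, f(1.5) = 12, f(2) = 14.
Sum = Δu · [f(-0.5) + f(0) + f(0.5) + ...].
Sum = 27.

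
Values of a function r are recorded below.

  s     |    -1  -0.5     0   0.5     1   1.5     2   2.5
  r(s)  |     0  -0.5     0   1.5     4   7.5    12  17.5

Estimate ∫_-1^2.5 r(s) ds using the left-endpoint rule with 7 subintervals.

12.25

Δs = 0.5.
Sum = 0.5·[0 + (-0.5) + 0 + 1.5 + 4 + 7.5 + 12] = 12.25.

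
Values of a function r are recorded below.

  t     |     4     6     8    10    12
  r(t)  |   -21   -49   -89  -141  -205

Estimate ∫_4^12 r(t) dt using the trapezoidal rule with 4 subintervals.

-784

Δt = 2.
T_4 = (2/2)·[(-21) + 2·(-49) + 2·(-89) + 2·(-141) + (-205)] = -784.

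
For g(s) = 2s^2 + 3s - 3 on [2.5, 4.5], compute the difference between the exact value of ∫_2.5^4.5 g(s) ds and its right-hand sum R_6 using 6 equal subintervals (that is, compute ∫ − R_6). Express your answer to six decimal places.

-5.740741

Exact integral: ∫_2.5^4.5 g(s) ds ≈ 65.33333333.
R_6 ≈ 71.07407407.
Error ≈ 65.33333333 − 71.07407407 ≈ -5.740741.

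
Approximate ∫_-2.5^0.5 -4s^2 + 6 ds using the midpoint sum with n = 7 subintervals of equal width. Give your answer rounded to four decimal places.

-2.8163

Δs = (0.5 − (-2.5))/7 = 3/7.
Midpoints: -16/7, -13/7, -10/7, -1, -4/7, -1/7, 2/7.
f(-16/7) = -730/49, f(-13/7) = -382/49, f(-10/7) = -106/49, f(-1) = 2, f(-4/7) = 230/49, f(-1/7) = 290/49, f(2/7) = 278/49.
Sum = Δs · [f(-16/7) + f(-13/7) + f(-10/7) + ...].
Sum ≈ -2.8163.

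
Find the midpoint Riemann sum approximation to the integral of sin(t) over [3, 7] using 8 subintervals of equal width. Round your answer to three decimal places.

-1.762

Δt = (7 − 3)/8 = 0.5.
Midpoints: 3.25, 3.75, 4.25, 4.75, 5.25, 5.75, 6.25, 6.75.
f(3.25) ≈ -0.108, f(3.75) ≈ -0.572, f(4.25) ≈ -0.895, f(4.75) ≈ -0.999, f(5.25) ≈ -0.859, f(5.75) ≈ -0.508, f(6.25) ≈ -0.033, f(6.75) ≈ 0.450.
Sum = Δt · [f(3.25) + f(3.75) + f(4.25) + ...].
Sum ≈ -1.762.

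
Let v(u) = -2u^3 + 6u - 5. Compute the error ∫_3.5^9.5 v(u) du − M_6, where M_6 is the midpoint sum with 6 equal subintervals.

Exact integral: ∫_3.5^9.5 v(u) du = -3793.5.
M_6 = -3774.
Error = -3793.5 − (-3774) = -19.5.

-19.5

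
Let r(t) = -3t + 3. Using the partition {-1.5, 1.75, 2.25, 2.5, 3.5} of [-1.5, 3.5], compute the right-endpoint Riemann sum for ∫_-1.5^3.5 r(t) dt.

-17.8125

Subinterval widths: 3.25, 0.5, 0.25, 1.
Right endpoints: 1.75, 2.25, 2.5, 3.5.
r(1.75) = -2.25, r(2.25) = -3.75, r(2.5) = -4.5, r(3.5) = -7.5.
Sum = Σ Δt_i · r(t_i).
Sum = -17.8125.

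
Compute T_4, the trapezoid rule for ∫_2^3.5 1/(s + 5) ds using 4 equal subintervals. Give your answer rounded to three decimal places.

Δs = (3.5 − 2)/4 = 0.375.
f(2) = 1/7, f(2.375) = 8/59, f(2.75) = 4/31, f(3.125) = 8/65, f(3.5) = 2/17.
T_4 = (Δs/2)·[f(s_0) + 2f(s_1) + 2f(s_2) + 2f(s_3) + f(s_4)].
Sum ≈ 0.194.

0.194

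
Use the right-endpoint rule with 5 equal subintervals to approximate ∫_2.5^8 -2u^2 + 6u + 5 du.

Δu = (8 − 2.5)/5 = 1.1.
Right endpoints: 3.6, 4.7, 5.8, 6.9, 8.
f(3.6) = 0.68, f(4.7) = -10.98, f(5.8) = -27.48, f(6.9) = -48.82, f(8) = -75.
Sum = Δu · [f(3.6) + f(4.7) + f(5.8) + f(6.9) + f(8)].
Sum = -177.76.

-177.76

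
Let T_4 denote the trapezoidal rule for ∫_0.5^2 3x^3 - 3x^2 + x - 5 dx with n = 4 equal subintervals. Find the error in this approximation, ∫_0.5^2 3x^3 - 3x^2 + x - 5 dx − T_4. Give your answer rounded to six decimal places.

Exact integral: ∫_0.5^2 f(x) dx = -1.546875.
T_4 ≈ -1.25683594.
Error ≈ -1.546875 − (-1.25683594) ≈ -0.290039.

-0.290039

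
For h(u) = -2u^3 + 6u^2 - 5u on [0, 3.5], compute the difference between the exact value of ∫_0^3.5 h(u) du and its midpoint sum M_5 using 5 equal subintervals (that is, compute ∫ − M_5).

Exact integral: ∫_0^3.5 h(u) du = -19.90625.
M_5 = -19.263125.
Error = -19.90625 − (-19.263125) = -0.643125.

-0.643125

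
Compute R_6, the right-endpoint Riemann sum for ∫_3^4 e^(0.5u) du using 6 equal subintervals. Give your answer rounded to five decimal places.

6.06038

Δu = (4 − 3)/6 = 1/6.
Right endpoints: 19/6, 10/3, 3.5, 11/3, 23/6, 4.
f(19/6) ≈ 4.87117, f(10/3) ≈ 5.29449, f(3.5) ≈ 5.75460, f(11/3) ≈ 6.25470, f(23/6) ≈ 6.79826, f(4) ≈ 7.38906.
Sum = Δu · [f(19/6) + f(10/3) + f(3.5) + ...].
Sum ≈ 6.06038.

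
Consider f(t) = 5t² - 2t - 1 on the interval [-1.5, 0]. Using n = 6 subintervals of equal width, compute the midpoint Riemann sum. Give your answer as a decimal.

Δt = (0 − (-1.5))/6 = 0.25.
Midpoints: -1.375, -1.125, -0.875, -0.625, -0.375, -0.125.
f(-1.375) = 11.203125, f(-1.125) = 7.578125, f(-0.875) = 4.578125, f(-0.625) = 2.203125, f(-0.375) = 0.453125, f(-0.125) = -0.671875.
Sum = Δt · [f(-1.375) + f(-1.125) + f(-0.875) + ...].
Sum = 6.3359375.

6.3359375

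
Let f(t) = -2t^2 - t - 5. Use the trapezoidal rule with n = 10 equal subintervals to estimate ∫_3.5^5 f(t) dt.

Δt = (5 − 3.5)/10 = 0.15.
f(3.5) = -33, f(3.65) = -35.295, f(3.8) = -37.68, f(3.95) = -40.155, f(4.1) = -42.72, f(4.25) = -45.375, f(4.4) = -48.12, f(4.55) = -50.955, f(4.7) = -53.88, f(4.85) = -56.895, f(5) = -60.
T_10 = (Δt/2)·[f(t_0) + 2f(t_1) + ... + 2f(t_{9}) + f(t_10)].
Sum = -68.63625.

-68.63625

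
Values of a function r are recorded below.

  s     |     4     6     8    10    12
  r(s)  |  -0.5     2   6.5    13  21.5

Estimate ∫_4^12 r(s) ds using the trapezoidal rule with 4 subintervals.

64

Δs = 2.
T_4 = (2/2)·[(-0.5) + 2·2 + 2·6.5 + 2·13 + 21.5] = 64.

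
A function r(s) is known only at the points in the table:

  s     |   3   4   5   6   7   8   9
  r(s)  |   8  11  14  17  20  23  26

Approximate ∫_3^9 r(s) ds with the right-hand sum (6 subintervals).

Δs = 1.
Sum = 1·[11 + 14 + 17 + 20 + 23 + 26] = 111.

111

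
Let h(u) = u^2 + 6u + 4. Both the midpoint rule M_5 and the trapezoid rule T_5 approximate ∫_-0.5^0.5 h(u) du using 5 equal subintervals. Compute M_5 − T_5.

-0.01

M_5 = 4.08.
T_5 = 4.09.
M_5 − T_5 = -0.01.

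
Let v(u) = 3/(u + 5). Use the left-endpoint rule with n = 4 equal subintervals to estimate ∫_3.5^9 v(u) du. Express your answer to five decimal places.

1.59641

Δu = (9 − 3.5)/4 = 1.375.
Left endpoints: 3.5, 4.875, 6.25, 7.625.
v(3.5) = 6/17, v(4.875) = 24/79, v(6.25) = 4/15, v(7.625) = 24/101.
Sum = Δu · [v(3.5) + v(4.875) + v(6.25) + v(7.625)].
Sum ≈ 1.59641.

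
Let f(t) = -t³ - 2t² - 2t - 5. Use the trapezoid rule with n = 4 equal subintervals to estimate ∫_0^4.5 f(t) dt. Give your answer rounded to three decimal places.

Δt = (4.5 − 0)/4 = 1.125.
f(0) = -5, f(1.125) = -5737/512, f(2.25) = -31.015625, f(3.375) = -37363/512, f(4.5) = -145.625.
T_4 = (Δt/2)·[f(t_0) + 2f(t_1) + 2f(t_2) + 2f(t_3) + f(t_4)].
Sum ≈ -214.321.

-214.321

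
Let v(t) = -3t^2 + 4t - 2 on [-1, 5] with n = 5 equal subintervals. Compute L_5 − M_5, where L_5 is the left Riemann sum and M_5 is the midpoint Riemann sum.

22.32

L_5 = -65.52.
M_5 = -87.84.
L_5 − M_5 = 22.32.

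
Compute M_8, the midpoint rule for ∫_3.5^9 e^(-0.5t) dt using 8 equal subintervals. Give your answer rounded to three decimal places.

0.324

Δt = (9 − 3.5)/8 = 0.6875.
Midpoints: 3.84375, 4.53125, 5.21875, 5.90625, 6.59375, 7.28125, 7.96875, 8.65625.
f(3.84375) ≈ 0.146, f(4.53125) ≈ 0.104, f(5.21875) ≈ 0.074, f(5.90625) ≈ 0.052, f(6.59375) ≈ 0.037, f(7.28125) ≈ 0.026, f(7.96875) ≈ 0.019, f(8.65625) ≈ 0.013.
Sum = Δt · [f(3.84375) + f(4.53125) + f(5.21875) + ...].
Sum ≈ 0.324.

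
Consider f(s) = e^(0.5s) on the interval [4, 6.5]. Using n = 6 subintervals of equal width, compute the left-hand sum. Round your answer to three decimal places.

Δs = (6.5 − 4)/6 = 5/12.
Left endpoints: 4, 53/12, 29/6, 5.25, 17/3, 73/12.
f(4) ≈ 7.389, f(53/12) ≈ 9.101, f(29/6) ≈ 11.208, f(5.25) ≈ 13.805, f(17/3) ≈ 17.002, f(73/12) ≈ 20.940.
Sum = Δs · [f(4) + f(53/12) + f(29/6) + ...].
Sum ≈ 33.102.

33.102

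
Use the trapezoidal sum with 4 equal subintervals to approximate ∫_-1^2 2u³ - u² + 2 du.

11.0625

Δu = (2 − (-1))/4 = 0.75.
f(-1) = -1, f(-0.25) = 1.90625, f(0.5) = 2, f(1.25) = 4.34375, f(2) = 14.
T_4 = (Δu/2)·[f(u_0) + 2f(u_1) + 2f(u_2) + 2f(u_3) + f(u_4)].
Sum = 11.0625.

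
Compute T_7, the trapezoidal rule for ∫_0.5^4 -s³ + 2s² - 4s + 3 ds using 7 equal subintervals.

Δs = (4 − 0.5)/7 = 0.5.
f(0.5) = 1.375, f(1) = 0, f(1.5) = -1.875, f(2) = -5, f(2.5) = -10.125, f(3) = -18, f(3.5) = -29.375, f(4) = -45.
T_7 = (Δs/2)·[f(s_0) + 2f(s_1) + ... + 2f(s_{6}) + f(s_7)].
Sum = -43.09375.

-43.09375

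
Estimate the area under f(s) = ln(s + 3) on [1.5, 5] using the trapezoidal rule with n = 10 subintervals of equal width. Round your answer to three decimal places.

Δs = (5 − 1.5)/10 = 0.35.
f(1.5) ≈ 1.504, f(1.85) ≈ 1.579, f(2.2) ≈ 1.649, f(2.55) ≈ 1.714, f(2.9) ≈ 1.775, f(3.25) ≈ 1.833, f(3.6) ≈ 1.887, f(3.95) ≈ 1.939, f(4.3) ≈ 1.988, f(4.65) ≈ 2.035, f(5) ≈ 2.079.
T_10 = (Δs/2)·[f(s_0) + 2f(s_1) + ... + 2f(s_{9}) + f(s_10)].
Sum ≈ 6.366.

6.366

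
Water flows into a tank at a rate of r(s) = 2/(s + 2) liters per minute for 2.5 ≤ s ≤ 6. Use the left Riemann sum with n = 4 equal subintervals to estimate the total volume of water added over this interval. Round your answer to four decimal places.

Δs = (6 − 2.5)/4 = 0.875.
Left endpoints: 2.5, 3.375, 4.25, 5.125.
r(2.5) = 4/9, r(3.375) = 16/43, r(4.25) = 0.32, r(5.125) = 16/57.
Sum = Δs · [r(2.5) + r(3.375) + r(4.25) + r(5.125)].
Sum ≈ 1.2401.

1.2401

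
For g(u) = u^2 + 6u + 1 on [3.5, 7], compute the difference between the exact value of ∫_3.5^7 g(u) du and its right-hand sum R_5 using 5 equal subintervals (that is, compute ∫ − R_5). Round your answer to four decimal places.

Exact integral: ∫_3.5^7 g(u) du ≈ 213.791667.
R_5 = 234.29.
Error ≈ 213.791667 − 234.29 ≈ -20.4983.

-20.4983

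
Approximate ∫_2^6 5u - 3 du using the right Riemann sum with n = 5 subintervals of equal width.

76

Δu = (6 − 2)/5 = 0.8.
Right endpoints: 2.8, 3.6, 4.4, 5.2, 6.
f(2.8) = 11, f(3.6) = 15, f(4.4) = 19, f(5.2) = 23, f(6) = 27.
Sum = Δu · [f(2.8) + f(3.6) + f(4.4) + f(5.2) + f(6)].
Sum = 76.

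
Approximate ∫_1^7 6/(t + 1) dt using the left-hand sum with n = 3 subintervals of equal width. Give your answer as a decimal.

11

Δt = (7 − 1)/3 = 2.
Left endpoints: 1, 3, 5.
f(1) = 3, f(3) = 1.5, f(5) = 1.
Sum = Δt · [f(1) + f(3) + f(5)].
Sum = 11.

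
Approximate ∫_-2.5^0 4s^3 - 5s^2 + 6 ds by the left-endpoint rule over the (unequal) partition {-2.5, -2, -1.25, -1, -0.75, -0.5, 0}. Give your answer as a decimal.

Subinterval widths: 0.5, 0.75, 0.25, 0.25, 0.25, 0.5.
Left endpoints: -2.5, -2, -1.25, -1, -0.75, -0.5.
f(-2.5) = -87.75, f(-2) = -46, f(-1.25) = -9.625, f(-1) = -3, f(-0.75) = 1.5, f(-0.5) = 4.25.
Sum = Σ Δs_i · f(s_i).
Sum = -79.03125.

-79.03125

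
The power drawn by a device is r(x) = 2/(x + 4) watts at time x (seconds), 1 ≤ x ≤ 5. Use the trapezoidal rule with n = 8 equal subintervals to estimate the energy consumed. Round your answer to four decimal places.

1.1767

Δx = (5 − 1)/8 = 0.5.
r(1) = 0.4, r(1.5) = 4/11, r(2) = 1/3, r(2.5) = 4/13, r(3) = 2/7, r(3.5) = 4/15, r(4) = 0.25, r(4.5) = 4/17, r(5) = 2/9.
T_8 = (Δx/2)·[r(x_0) + 2r(x_1) + ... + 2r(x_{7}) + r(x_8)].
Sum ≈ 1.1767.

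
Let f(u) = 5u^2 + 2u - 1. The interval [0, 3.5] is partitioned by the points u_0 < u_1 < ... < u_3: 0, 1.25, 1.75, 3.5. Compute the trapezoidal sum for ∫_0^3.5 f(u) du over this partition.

86.40625

Subinterval widths: 1.25, 0.5, 1.75.
f(0) = -1, f(1.25) = 9.3125, f(1.75) = 17.8125, f(3.5) = 67.25.
On each subinterval the trapezoid contributes (Δu_i/2)·[f(u_{i-1}) + f(u_i)].
Sum = 86.40625.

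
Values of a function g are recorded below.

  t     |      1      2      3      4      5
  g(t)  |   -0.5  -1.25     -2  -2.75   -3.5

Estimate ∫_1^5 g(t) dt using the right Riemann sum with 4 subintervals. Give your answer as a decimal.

Δt = 1.
Sum = 1·[(-1.25) + (-2) + (-2.75) + (-3.5)] = -9.5.

-9.5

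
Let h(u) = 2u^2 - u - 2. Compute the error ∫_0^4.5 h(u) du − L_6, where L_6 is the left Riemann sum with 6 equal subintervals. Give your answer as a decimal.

Exact integral: ∫_0^4.5 h(u) du = 41.625.
L_6 = 28.96875.
Error = 41.625 − 28.96875 = 12.65625.

12.65625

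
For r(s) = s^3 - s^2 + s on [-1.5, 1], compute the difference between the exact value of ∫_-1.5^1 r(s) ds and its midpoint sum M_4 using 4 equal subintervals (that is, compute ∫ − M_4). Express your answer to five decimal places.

Exact integral: ∫_-1.5^1 r(s) ds ≈ -3.0989583.
M_4 ≈ -2.9565430.
Error ≈ -3.0989583 − (-2.9565430) ≈ -0.14242.

-0.14242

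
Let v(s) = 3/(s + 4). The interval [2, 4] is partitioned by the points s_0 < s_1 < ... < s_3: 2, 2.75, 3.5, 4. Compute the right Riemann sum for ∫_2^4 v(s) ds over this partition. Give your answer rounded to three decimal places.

Subinterval widths: 0.75, 0.75, 0.5.
Right endpoints: 2.75, 3.5, 4.
v(2.75) = 4/9, v(3.5) = 0.4, v(4) = 0.375.
Sum = Σ Δs_i · v(s_i).
Sum ≈ 0.821.

0.821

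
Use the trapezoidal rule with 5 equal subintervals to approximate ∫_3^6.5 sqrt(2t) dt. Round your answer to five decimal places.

Δt = (6.5 − 3)/5 = 0.7.
f(3) ≈ 2.44949, f(3.7) ≈ 2.72029, f(4.4) ≈ 2.96648, f(5.1) ≈ 3.19374, f(5.8) ≈ 3.40588, f(6.5) ≈ 3.60555.
T_5 = (Δt/2)·[f(t_0) + 2f(t_1) + ... + 2f(t_{4}) + f(t_5)].
Sum ≈ 10.71974.

10.71974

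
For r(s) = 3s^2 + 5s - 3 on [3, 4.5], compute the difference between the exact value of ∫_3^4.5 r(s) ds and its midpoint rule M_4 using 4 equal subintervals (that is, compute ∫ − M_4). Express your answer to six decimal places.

Exact integral: ∫_3^4.5 r(s) ds = 87.75.
M_4 ≈ 87.69726562.
Error ≈ 87.75 − 87.69726562 ≈ 0.052734.

0.052734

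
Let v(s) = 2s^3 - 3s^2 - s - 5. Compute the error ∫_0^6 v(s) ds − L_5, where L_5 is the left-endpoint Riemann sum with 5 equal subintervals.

Exact integral: ∫_0^6 v(s) ds = 384.
L_5 = 214.8.
Error = 384 − 214.8 = 169.2.

169.2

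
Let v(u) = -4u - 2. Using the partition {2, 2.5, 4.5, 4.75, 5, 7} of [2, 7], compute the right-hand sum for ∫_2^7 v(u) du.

-116.75

Subinterval widths: 0.5, 2, 0.25, 0.25, 2.
Right endpoints: 2.5, 4.5, 4.75, 5, 7.
v(2.5) = -12, v(4.5) = -20, v(4.75) = -21, v(5) = -22, v(7) = -30.
Sum = Σ Δu_i · v(u_i).
Sum = -116.75.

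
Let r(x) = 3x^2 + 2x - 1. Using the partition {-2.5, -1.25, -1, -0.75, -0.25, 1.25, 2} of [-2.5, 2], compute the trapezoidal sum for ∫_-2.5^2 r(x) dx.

19.828125

Subinterval widths: 1.25, 0.25, 0.25, 0.5, 1.5, 0.75.
r(-2.5) = 12.75, r(-1.25) = 1.1875, r(-1) = 0, r(-0.75) = -0.8125, r(-0.25) = -1.3125, r(1.25) = 6.1875, r(2) = 15.
On each subinterval the trapezoid contributes (Δx_i/2)·[r(x_{i-1}) + r(x_i)].
Sum = 19.828125.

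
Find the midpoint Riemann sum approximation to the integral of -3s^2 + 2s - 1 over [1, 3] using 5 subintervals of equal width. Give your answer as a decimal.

-19.92

Δs = (3 − 1)/5 = 0.4.
Midpoints: 1.2, 1.6, 2, 2.4, 2.8.
f(1.2) = -2.92, f(1.6) = -5.48, f(2) = -9, f(2.4) = -13.48, f(2.8) = -18.92.
Sum = Δs · [f(1.2) + f(1.6) + f(2) + f(2.4) + f(2.8)].
Sum = -19.92.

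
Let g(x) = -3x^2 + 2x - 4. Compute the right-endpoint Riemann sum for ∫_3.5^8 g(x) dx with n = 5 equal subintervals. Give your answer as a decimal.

-503.01

Δx = (8 − 3.5)/5 = 0.9.
Right endpoints: 4.4, 5.3, 6.2, 7.1, 8.
g(4.4) = -53.28, g(5.3) = -77.67, g(6.2) = -106.92, g(7.1) = -141.03, g(8) = -180.
Sum = Δx · [g(4.4) + g(5.3) + g(6.2) + g(7.1) + g(8)].
Sum = -503.01.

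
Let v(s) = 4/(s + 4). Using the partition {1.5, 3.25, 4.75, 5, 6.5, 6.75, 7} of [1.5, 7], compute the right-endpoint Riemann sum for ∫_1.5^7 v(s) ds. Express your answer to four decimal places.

2.5177

Subinterval widths: 1.75, 1.5, 0.25, 1.5, 0.25, 0.25.
Right endpoints: 3.25, 4.75, 5, 6.5, 6.75, 7.
v(3.25) = 16/29, v(4.75) = 16/35, v(5) = 4/9, v(6.5) = 8/21, v(6.75) = 16/43, v(7) = 4/11.
Sum = Σ Δs_i · v(s_i).
Sum ≈ 2.5177.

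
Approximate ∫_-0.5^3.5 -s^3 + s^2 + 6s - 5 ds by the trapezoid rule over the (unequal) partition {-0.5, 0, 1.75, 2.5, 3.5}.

-10.29296875

Subinterval widths: 0.5, 1.75, 0.75, 1.
f(-0.5) = -7.625, f(0) = -5, f(1.75) = 3.203125, f(2.5) = 0.625, f(3.5) = -14.625.
On each subinterval the trapezoid contributes (Δs_i/2)·[f(s_{i-1}) + f(s_i)].
Sum = -10.29296875.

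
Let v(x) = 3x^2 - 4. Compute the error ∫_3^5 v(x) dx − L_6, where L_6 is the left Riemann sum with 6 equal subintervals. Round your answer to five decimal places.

Exact integral: ∫_3^5 v(x) dx = 90.
L_6 ≈ 82.1111111.
Error ≈ 90 − 82.1111111 ≈ 7.88889.

7.88889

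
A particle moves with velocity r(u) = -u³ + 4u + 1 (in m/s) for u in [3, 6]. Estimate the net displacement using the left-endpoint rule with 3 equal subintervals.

-165

Δu = (6 − 3)/3 = 1.
Left endpoints: 3, 4, 5.
r(3) = -14, r(4) = -47, r(5) = -104.
Sum = Δu · [r(3) + r(4) + r(5)].
Sum = -165.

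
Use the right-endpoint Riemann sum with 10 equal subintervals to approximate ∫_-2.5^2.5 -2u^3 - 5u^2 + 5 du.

Δu = (2.5 − (-2.5))/10 = 0.5.
Right endpoints: -2, -1.5, -1, -0.5, 0, 0.5, 1, 1.5, 2, 2.5.
f(-2) = 1, f(-1.5) = 0.5, f(-1) = 2, f(-0.5) = 4, f(0) = 5, f(0.5) = 3.5, f(1) = -2, f(1.5) = -13, f(2) = -31, f(2.5) = -57.5.
Sum = Δu · [f(-2) + f(-1.5) + f(-1) + ...].
Sum = -43.75.

-43.75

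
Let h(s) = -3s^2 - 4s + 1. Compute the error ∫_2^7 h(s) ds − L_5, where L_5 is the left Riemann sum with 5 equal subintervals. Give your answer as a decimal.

Exact integral: ∫_2^7 h(s) ds = -420.
L_5 = -345.
Error = -420 − (-345) = -75.

-75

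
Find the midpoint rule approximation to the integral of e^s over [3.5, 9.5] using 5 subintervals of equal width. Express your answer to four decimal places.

12559.3683

Δs = (9.5 − 3.5)/5 = 1.2.
Midpoints: 4.1, 5.3, 6.5, 7.7, 8.9.
f(4.1) ≈ 60.3403, f(5.3) ≈ 200.3368, f(6.5) ≈ 665.1416, f(7.7) ≈ 2208.3480, f(8.9) ≈ 7331.9735.
Sum = Δs · [f(4.1) + f(5.3) + f(6.5) + f(7.7) + f(8.9)].
Sum ≈ 12559.3683.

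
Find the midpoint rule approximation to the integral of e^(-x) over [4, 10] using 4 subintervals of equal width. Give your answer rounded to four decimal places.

0.0167

Δx = (10 − 4)/4 = 1.5.
Midpoints: 4.75, 6.25, 7.75, 9.25.
f(4.75) ≈ 0.0087, f(6.25) ≈ 0.0019, f(7.75) ≈ 0.0004, f(9.25) ≈ 0.0001.
Sum = Δx · [f(4.75) + f(6.25) + f(7.75) + f(9.25)].
Sum ≈ 0.0167.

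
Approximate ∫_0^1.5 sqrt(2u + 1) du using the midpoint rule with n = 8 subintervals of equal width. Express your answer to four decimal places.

2.3341

Δu = (1.5 − 0)/8 = 0.1875.
Midpoints: 0.09375, 0.28125, 0.46875, 0.65625, 0.84375, 1.03125, 1.21875, 1.40625.
f(0.09375) ≈ 1.0897, f(0.28125) ≈ 1.2500, f(0.46875) ≈ 1.3919, f(0.65625) ≈ 1.5207, f(0.84375) ≈ 1.6394, f(1.03125) ≈ 1.7500, f(1.21875) ≈ 1.8540, f(1.40625) ≈ 1.9526.
Sum = Δu · [f(0.09375) + f(0.28125) + f(0.46875) + ...].
Sum ≈ 2.3341.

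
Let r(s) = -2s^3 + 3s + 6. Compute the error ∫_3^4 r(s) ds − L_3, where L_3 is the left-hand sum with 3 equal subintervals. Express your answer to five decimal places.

-11.44444

Exact integral: ∫_3^4 r(s) ds = -71.
L_3 ≈ -59.5555556.
Error ≈ -71 − (-59.5555556) ≈ -11.44444.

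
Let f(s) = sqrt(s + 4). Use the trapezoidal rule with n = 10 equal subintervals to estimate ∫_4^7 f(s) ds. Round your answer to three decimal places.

Δs = (7 − 4)/10 = 0.3.
f(4) ≈ 2.828, f(4.3) ≈ 2.881, f(4.6) ≈ 2.933, f(4.9) ≈ 2.983, f(5.2) ≈ 3.033, f(5.5) ≈ 3.082, f(5.8) ≈ 3.130, f(6.1) ≈ 3.178, f(6.4) ≈ 3.225, f(6.7) ≈ 3.271, f(7) ≈ 3.317.
T_10 = (Δs/2)·[f(s_0) + 2f(s_1) + ... + 2f(s_{9}) + f(s_10)].
Sum ≈ 9.237.

9.237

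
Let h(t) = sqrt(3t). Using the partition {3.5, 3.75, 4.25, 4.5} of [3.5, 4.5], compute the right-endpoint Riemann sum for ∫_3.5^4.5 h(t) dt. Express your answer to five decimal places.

3.54244

Subinterval widths: 0.25, 0.5, 0.25.
Right endpoints: 3.75, 4.25, 4.5.
h(3.75) ≈ 3.35410, h(4.25) ≈ 3.57071, h(4.5) ≈ 3.67423.
Sum = Σ Δt_i · h(t_i).
Sum ≈ 3.54244.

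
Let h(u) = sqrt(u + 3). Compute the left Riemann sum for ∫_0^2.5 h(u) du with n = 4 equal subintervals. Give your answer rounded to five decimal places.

4.94093

Δu = (2.5 − 0)/4 = 0.625.
Left endpoints: 0, 0.625, 1.25, 1.875.
h(0) ≈ 1.73205, h(0.625) ≈ 1.90394, h(1.25) ≈ 2.06155, h(1.875) ≈ 2.20794.
Sum = Δu · [h(0) + h(0.625) + h(1.25) + h(1.875)].
Sum ≈ 4.94093.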